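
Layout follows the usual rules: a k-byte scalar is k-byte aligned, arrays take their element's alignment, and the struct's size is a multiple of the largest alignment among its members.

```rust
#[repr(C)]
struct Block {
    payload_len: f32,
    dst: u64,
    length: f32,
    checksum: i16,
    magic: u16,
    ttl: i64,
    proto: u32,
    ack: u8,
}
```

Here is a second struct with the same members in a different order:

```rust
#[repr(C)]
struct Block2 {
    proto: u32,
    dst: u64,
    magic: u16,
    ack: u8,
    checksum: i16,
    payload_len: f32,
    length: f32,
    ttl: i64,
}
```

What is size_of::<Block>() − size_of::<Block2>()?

0

0..4  payload_len  (4B, 4-aligned)
4..8  -- padding (4B)
8..16  dst  (8B, 8-aligned)
16..20  length  (4B, 4-aligned)
20..22  checksum  (2B, 2-aligned)
22..24  magic  (2B, 2-aligned)
24..32  ttl  (8B, 8-aligned)
32..36  proto  (4B, 4-aligned)
36..37  ack  (1B, 1-aligned)
37..40  -- tail padding (3B)
sizeof = 40, alignof = 8
— Block2 —
0..4  proto  (4B, 4-aligned)
4..8  -- padding (4B)
8..16  dst  (8B, 8-aligned)
16..18  magic  (2B, 2-aligned)
18..19  ack  (1B, 1-aligned)
19..20  -- padding (1B)
20..22  checksum  (2B, 2-aligned)
22..24  -- padding (2B)
24..28  payload_len  (4B, 4-aligned)
28..32  length  (4B, 4-aligned)
32..40  ttl  (8B, 8-aligned)
sizeof = 40, alignof = 8
40 − 40 = 0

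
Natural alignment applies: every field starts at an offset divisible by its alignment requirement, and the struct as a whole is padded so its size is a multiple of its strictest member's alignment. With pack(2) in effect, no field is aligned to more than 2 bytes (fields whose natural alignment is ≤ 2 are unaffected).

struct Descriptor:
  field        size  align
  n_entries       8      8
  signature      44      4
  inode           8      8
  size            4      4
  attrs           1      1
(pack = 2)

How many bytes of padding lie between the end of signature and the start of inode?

0

0..8  n_entries  (8B, 2-aligned)
8..52  signature  (44B, 2-aligned)
52..60  inode  (8B, 2-aligned)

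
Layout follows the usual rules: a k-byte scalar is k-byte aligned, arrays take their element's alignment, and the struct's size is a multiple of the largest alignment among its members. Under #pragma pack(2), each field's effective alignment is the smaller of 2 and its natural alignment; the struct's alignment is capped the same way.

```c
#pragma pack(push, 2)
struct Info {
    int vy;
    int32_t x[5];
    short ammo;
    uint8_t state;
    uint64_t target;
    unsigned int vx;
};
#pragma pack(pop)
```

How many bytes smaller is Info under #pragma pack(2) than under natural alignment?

natural layout:
  vy at 0 (size 4, align 4) → ends 4
  x at 4 (size 20, align 4) → ends 24
  ammo at 24 (size 2, align 2) → ends 26
  state at 26 (size 1, align 1) → ends 27
  pad 5 to align 8 for target
  target at 32 (size 8, align 8) → ends 40
  vx at 40 (size 4, align 4) → ends 44
  tail pad 4 to reach multiple of 8
  total 48 bytes, alignment 8
packed(2) layout:
  vy at 0 (size 4, align 2) → ends 4
  x at 4 (size 20, align 2) → ends 24
  ammo at 24 (size 2, align 2) → ends 26
  state at 26 (size 1, align 1) → ends 27
  pad 1 to align 2 for target
  target at 28 (size 8, align 2) → ends 36
  vx at 36 (size 4, align 2) → ends 40
  total 40 bytes, alignment 2
48 − 40 = 8

8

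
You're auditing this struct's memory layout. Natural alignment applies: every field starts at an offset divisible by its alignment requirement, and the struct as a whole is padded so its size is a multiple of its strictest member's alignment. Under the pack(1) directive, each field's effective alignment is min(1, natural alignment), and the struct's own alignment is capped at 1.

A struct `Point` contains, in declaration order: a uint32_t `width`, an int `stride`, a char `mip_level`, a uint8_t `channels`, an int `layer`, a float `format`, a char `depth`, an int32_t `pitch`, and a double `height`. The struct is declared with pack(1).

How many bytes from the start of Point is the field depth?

18

@0: width [4B, align 1] → 4
@4: stride [4B, align 1] → 8
@8: mip_level [1B, align 1] → 9
@9: channels [1B, align 1] → 10
@10: layer [4B, align 1] → 14
@14: format [4B, align 1] → 18
@18: depth [1B, align 1] → 19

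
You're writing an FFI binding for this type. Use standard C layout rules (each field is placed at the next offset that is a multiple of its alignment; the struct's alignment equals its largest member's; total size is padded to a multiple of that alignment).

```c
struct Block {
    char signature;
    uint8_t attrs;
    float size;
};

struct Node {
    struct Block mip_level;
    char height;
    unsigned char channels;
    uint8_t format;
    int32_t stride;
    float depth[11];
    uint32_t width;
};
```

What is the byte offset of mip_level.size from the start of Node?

4

Block: @0: signature [1B, align 1] → 1; @1: attrs [1B, align 1] → 2; +2 pad (align 4); @4: size [4B, align 4] → 8; size 8, align 4
@0: mip_level [8B, align 4] → 8
within Block: size at 4
0 + 4 = 4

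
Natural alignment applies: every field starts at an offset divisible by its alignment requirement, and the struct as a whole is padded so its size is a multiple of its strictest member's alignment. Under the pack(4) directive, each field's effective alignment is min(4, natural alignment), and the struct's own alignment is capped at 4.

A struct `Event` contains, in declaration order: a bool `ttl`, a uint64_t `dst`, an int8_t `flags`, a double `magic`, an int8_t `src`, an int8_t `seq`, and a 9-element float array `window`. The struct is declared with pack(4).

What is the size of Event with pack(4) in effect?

64

@0: ttl [1B, align 1] → 1
+3 pad (align 4)
@4: dst [8B, align 4] → 12
@12: flags [1B, align 1] → 13
+3 pad (align 4)
@16: magic [8B, align 4] → 24
@24: src [1B, align 1] → 25
@25: seq [1B, align 1] → 26
+2 pad (align 4)
@28: window [36B, align 4] → 64
size 64, align 4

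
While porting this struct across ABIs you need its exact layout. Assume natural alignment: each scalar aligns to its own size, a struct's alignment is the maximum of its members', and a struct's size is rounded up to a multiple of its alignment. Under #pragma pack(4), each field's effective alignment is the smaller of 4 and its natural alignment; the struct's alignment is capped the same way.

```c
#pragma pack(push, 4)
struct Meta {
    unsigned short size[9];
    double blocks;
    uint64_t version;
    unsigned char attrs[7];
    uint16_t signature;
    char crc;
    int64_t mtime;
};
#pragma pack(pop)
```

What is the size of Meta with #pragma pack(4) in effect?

56

0..18  size  (18B, 2-aligned)
18..20  -- padding (2B)
20..28  blocks  (8B, 4-aligned)
28..36  version  (8B, 4-aligned)
36..43  attrs  (7B, 1-aligned)
43..44  -- padding (1B)
44..46  signature  (2B, 2-aligned)
46..47  crc  (1B, 1-aligned)
47..48  -- padding (1B)
48..56  mtime  (8B, 4-aligned)
sizeof = 56, alignof = 4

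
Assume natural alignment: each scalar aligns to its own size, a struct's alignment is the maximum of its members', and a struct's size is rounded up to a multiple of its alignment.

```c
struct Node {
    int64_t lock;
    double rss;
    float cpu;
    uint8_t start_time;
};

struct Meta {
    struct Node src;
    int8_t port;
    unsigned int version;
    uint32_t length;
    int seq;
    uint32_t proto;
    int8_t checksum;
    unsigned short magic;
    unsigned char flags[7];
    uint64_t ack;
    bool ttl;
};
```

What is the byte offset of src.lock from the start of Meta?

Node: @0: lock [8B, align 8] → 8; @8: rss [8B, align 8] → 16; @16: cpu [4B, align 4] → 20; @20: start_time [1B, align 1] → 21; +3 tail pad (align 8); size 24, align 8
@0: src [24B, align 8] → 24
within Node: lock at 0
0 + 0 = 0

0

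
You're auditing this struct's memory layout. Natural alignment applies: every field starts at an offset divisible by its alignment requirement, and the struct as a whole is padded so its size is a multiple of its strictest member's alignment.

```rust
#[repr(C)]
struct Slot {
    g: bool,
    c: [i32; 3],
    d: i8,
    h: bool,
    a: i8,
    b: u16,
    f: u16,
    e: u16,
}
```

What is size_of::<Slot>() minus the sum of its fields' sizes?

g at 0 (size 1, align 1) → ends 1
pad 3 to align 4 for c
c at 4 (size 12, align 4) → ends 16
d at 16 (size 1, align 1) → ends 17
h at 17 (size 1, align 1) → ends 18
a at 18 (size 1, align 1) → ends 19
pad 1 to align 2 for b
b at 20 (size 2, align 2) → ends 22
f at 22 (size 2, align 2) → ends 24
e at 24 (size 2, align 2) → ends 26
tail pad 2 to reach multiple of 4
total 28 bytes, alignment 4
data bytes 22, size 28 → padding 6

6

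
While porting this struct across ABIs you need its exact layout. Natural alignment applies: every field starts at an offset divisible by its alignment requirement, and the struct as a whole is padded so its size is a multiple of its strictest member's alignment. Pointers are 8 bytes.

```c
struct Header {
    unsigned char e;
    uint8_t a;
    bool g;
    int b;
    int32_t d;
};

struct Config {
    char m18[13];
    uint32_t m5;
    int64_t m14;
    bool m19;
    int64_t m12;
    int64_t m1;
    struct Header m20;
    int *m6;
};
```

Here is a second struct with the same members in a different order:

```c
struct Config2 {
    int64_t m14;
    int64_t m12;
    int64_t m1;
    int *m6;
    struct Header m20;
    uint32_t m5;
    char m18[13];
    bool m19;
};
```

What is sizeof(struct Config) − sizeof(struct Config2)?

Header: 0..1  e  (1B, 1-aligned); 1..2  a  (1B, 1-aligned); 2..3  g  (1B, 1-aligned); 3..4  -- padding (1B); 4..8  b  (4B, 4-aligned); 8..12  d  (4B, 4-aligned); sizeof = 12, alignof = 4
0..13  m18  (13B, 1-aligned)
13..16  -- padding (3B)
16..20  m5  (4B, 4-aligned)
20..24  -- padding (4B)
24..32  m14  (8B, 8-aligned)
32..33  m19  (1B, 1-aligned)
33..40  -- padding (7B)
40..48  m12  (8B, 8-aligned)
48..56  m1  (8B, 8-aligned)
56..68  m20  (12B, 4-aligned)
68..72  -- padding (4B)
72..80  m6  (8B, 8-aligned)
sizeof = 80, alignof = 8
— Config2 —
0..8  m14  (8B, 8-aligned)
8..16  m12  (8B, 8-aligned)
16..24  m1  (8B, 8-aligned)
24..32  m6  (8B, 8-aligned)
32..44  m20  (12B, 4-aligned)
44..48  m5  (4B, 4-aligned)
48..61  m18  (13B, 1-aligned)
61..62  m19  (1B, 1-aligned)
62..64  -- tail padding (2B)
sizeof = 64, alignof = 8
80 − 64 = 16

16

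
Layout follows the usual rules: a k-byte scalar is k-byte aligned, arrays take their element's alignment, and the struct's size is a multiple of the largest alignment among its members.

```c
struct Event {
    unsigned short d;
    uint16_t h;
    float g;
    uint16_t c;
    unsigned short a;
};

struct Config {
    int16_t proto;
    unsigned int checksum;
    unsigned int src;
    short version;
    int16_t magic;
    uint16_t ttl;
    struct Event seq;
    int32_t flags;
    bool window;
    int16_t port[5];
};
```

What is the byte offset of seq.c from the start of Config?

Event: 0..2  d  (2B, 2-aligned); 2..4  h  (2B, 2-aligned); 4..8  g  (4B, 4-aligned); 8..10  c  (2B, 2-aligned); 10..12  a  (2B, 2-aligned); sizeof = 12, alignof = 4
0..2  proto  (2B, 2-aligned)
2..4  -- padding (2B)
4..8  checksum  (4B, 4-aligned)
8..12  src  (4B, 4-aligned)
12..14  version  (2B, 2-aligned)
14..16  magic  (2B, 2-aligned)
16..18  ttl  (2B, 2-aligned)
18..20  -- padding (2B)
20..32  seq  (12B, 4-aligned)
within Event: c at 8
20 + 8 = 28

28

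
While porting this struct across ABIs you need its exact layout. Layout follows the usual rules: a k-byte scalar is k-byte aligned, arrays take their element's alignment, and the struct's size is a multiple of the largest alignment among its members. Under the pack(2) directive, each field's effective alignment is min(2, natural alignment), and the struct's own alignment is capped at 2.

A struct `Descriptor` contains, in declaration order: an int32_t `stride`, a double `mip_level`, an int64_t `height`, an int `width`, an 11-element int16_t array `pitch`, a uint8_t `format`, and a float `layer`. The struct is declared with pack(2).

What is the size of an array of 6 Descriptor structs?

stride at 0 (size 4, align 2) → ends 4
mip_level at 4 (size 8, align 2) → ends 12
height at 12 (size 8, align 2) → ends 20
width at 20 (size 4, align 2) → ends 24
pitch at 24 (size 22, align 2) → ends 46
format at 46 (size 1, align 1) → ends 47
pad 1 to align 2 for layer
layer at 48 (size 4, align 2) → ends 52
total 52 bytes, alignment 2
array of 6: 6 × 52 = 312

312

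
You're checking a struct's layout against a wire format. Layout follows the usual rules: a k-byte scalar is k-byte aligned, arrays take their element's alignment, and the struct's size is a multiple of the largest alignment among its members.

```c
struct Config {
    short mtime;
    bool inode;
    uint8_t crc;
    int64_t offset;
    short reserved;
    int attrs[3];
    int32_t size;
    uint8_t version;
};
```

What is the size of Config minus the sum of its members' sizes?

9

0..2  mtime  (2B, 2-aligned)
2..3  inode  (1B, 1-aligned)
3..4  crc  (1B, 1-aligned)
4..8  -- padding (4B)
8..16  offset  (8B, 8-aligned)
16..18  reserved  (2B, 2-aligned)
18..20  -- padding (2B)
20..32  attrs  (12B, 4-aligned)
32..36  size  (4B, 4-aligned)
36..37  version  (1B, 1-aligned)
37..40  -- tail padding (3B)
sizeof = 40, alignof = 8
data bytes 31, size 40 → padding 9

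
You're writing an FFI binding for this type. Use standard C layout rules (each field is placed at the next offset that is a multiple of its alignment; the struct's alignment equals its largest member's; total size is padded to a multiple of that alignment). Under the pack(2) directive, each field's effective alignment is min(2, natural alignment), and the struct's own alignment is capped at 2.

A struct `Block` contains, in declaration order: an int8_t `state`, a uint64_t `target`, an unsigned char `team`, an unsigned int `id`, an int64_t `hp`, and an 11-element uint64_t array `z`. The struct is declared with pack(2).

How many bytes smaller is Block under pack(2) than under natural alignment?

natural layout:
  @0: state [1B, align 1] → 1
  +7 pad (align 8)
  @8: target [8B, align 8] → 16
  @16: team [1B, align 1] → 17
  +3 pad (align 4)
  @20: id [4B, align 4] → 24
  @24: hp [8B, align 8] → 32
  @32: z [88B, align 8] → 120
  size 120, align 8
packed(2) layout:
  @0: state [1B, align 1] → 1
  +1 pad (align 2)
  @2: target [8B, align 2] → 10
  @10: team [1B, align 1] → 11
  +1 pad (align 2)
  @12: id [4B, align 2] → 16
  @16: hp [8B, align 2] → 24
  @24: z [88B, align 2] → 112
  size 112, align 2
120 − 112 = 8

8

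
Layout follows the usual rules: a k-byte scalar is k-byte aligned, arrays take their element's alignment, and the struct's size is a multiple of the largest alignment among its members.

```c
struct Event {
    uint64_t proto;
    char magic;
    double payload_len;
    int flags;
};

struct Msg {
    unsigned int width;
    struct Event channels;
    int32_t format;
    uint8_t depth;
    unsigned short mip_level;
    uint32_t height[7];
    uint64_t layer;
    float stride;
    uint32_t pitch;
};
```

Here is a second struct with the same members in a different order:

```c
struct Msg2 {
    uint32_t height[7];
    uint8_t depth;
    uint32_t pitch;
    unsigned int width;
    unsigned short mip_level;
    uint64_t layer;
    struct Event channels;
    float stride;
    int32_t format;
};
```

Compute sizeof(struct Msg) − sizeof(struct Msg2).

Event: proto at 0 (size 8, align 8) → ends 8; magic at 8 (size 1, align 1) → ends 9; pad 7 to align 8 for payload_len; payload_len at 16 (size 8, align 8) → ends 24; flags at 24 (size 4, align 4) → ends 28; tail pad 4 to reach multiple of 8; total 32 bytes, alignment 8
width at 0 (size 4, align 4) → ends 4
pad 4 to align 8 for channels
channels at 8 (size 32, align 8) → ends 40
format at 40 (size 4, align 4) → ends 44
depth at 44 (size 1, align 1) → ends 45
pad 1 to align 2 for mip_level
mip_level at 46 (size 2, align 2) → ends 48
height at 48 (size 28, align 4) → ends 76
pad 4 to align 8 for layer
layer at 80 (size 8, align 8) → ends 88
stride at 88 (size 4, align 4) → ends 92
pitch at 92 (size 4, align 4) → ends 96
total 96 bytes, alignment 8
— Msg2 —
height at 0 (size 28, align 4) → ends 28
depth at 28 (size 1, align 1) → ends 29
pad 3 to align 4 for pitch
pitch at 32 (size 4, align 4) → ends 36
width at 36 (size 4, align 4) → ends 40
mip_level at 40 (size 2, align 2) → ends 42
pad 6 to align 8 for layer
layer at 48 (size 8, align 8) → ends 56
channels at 56 (size 32, align 8) → ends 88
stride at 88 (size 4, align 4) → ends 92
format at 92 (size 4, align 4) → ends 96
total 96 bytes, alignment 8
96 − 96 = 0

0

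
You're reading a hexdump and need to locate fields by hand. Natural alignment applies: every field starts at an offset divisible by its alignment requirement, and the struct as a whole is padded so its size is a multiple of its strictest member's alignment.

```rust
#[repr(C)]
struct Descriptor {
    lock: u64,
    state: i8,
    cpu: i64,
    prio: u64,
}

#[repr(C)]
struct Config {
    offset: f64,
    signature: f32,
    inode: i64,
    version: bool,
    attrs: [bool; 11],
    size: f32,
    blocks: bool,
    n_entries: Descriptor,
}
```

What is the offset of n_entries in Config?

Descriptor: 0..8  lock  (8B, 8-aligned); 8..9  state  (1B, 1-aligned); 9..16  -- padding (7B); 16..24  cpu  (8B, 8-aligned); 24..32  prio  (8B, 8-aligned); sizeof = 32, alignof = 8
0..8  offset  (8B, 8-aligned)
8..12  signature  (4B, 4-aligned)
12..16  -- padding (4B)
16..24  inode  (8B, 8-aligned)
24..25  version  (1B, 1-aligned)
25..36  attrs  (11B, 1-aligned)
36..40  size  (4B, 4-aligned)
40..41  blocks  (1B, 1-aligned)
41..48  -- padding (7B)
48..80  n_entries  (32B, 8-aligned)

48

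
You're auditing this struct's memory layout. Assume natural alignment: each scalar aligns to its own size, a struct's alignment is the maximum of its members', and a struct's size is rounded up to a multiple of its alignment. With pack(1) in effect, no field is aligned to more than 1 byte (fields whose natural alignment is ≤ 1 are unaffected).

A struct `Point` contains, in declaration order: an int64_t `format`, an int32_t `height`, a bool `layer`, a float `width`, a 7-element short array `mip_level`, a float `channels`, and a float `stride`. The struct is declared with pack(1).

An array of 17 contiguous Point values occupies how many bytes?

663

format at 0 (size 8, align 1) → ends 8
height at 8 (size 4, align 1) → ends 12
layer at 12 (size 1, align 1) → ends 13
width at 13 (size 4, align 1) → ends 17
mip_level at 17 (size 14, align 1) → ends 31
channels at 31 (size 4, align 1) → ends 35
stride at 35 (size 4, align 1) → ends 39
total 39 bytes, alignment 1
array of 17: 17 × 39 = 663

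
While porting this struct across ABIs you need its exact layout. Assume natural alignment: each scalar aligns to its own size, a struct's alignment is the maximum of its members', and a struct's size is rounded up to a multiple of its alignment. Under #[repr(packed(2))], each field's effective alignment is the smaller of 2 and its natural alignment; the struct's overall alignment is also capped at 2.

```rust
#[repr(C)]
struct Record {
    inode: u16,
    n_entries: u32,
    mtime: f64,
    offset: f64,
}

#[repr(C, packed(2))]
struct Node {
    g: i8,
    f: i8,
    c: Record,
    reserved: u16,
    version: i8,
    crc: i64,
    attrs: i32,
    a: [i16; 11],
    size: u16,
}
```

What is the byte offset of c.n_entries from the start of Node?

6

Record: inode at 0 (size 2, align 2) → ends 2; pad 2 to align 4 for n_entries; n_entries at 4 (size 4, align 4) → ends 8; mtime at 8 (size 8, align 8) → ends 16; offset at 16 (size 8, align 8) → ends 24; total 24 bytes, alignment 8
g at 0 (size 1, align 1) → ends 1
f at 1 (size 1, align 1) → ends 2
c at 2 (size 24, align 2) → ends 26
within Record: n_entries at 4
2 + 4 = 6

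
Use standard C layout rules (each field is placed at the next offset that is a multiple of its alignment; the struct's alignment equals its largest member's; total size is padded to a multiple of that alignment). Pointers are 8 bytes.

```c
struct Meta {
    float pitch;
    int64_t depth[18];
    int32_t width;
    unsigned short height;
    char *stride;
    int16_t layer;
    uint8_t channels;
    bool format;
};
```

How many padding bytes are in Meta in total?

pitch at 0 (size 4, align 4) → ends 4
pad 4 to align 8 for depth
depth at 8 (size 144, align 8) → ends 152
width at 152 (size 4, align 4) → ends 156
height at 156 (size 2, align 2) → ends 158
pad 2 to align 8 for stride
stride at 160 (size 8, align 8) → ends 168
layer at 168 (size 2, align 2) → ends 170
channels at 170 (size 1, align 1) → ends 171
format at 171 (size 1, align 1) → ends 172
tail pad 4 to reach multiple of 8
total 176 bytes, alignment 8
data bytes 166, size 176 → padding 10

10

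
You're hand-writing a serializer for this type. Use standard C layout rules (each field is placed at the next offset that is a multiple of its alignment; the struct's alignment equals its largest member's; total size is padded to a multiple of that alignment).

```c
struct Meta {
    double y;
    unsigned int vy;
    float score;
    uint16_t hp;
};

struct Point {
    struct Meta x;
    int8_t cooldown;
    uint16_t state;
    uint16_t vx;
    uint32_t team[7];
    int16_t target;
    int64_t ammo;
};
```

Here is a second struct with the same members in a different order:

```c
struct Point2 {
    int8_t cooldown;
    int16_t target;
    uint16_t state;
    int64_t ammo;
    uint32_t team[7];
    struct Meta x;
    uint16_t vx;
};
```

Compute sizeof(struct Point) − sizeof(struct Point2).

Meta: y at 0 (size 8, align 8) → ends 8; vy at 8 (size 4, align 4) → ends 12; score at 12 (size 4, align 4) → ends 16; hp at 16 (size 2, align 2) → ends 18; tail pad 6 to reach multiple of 8; total 24 bytes, alignment 8
x at 0 (size 24, align 8) → ends 24
cooldown at 24 (size 1, align 1) → ends 25
pad 1 to align 2 for state
state at 26 (size 2, align 2) → ends 28
vx at 28 (size 2, align 2) → ends 30
pad 2 to align 4 for team
team at 32 (size 28, align 4) → ends 60
target at 60 (size 2, align 2) → ends 62
pad 2 to align 8 for ammo
ammo at 64 (size 8, align 8) → ends 72
total 72 bytes, alignment 8
— Point2 —
cooldown at 0 (size 1, align 1) → ends 1
pad 1 to align 2 for target
target at 2 (size 2, align 2) → ends 4
state at 4 (size 2, align 2) → ends 6
pad 2 to align 8 for ammo
ammo at 8 (size 8, align 8) → ends 16
team at 16 (size 28, align 4) → ends 44
pad 4 to align 8 for x
x at 48 (size 24, align 8) → ends 72
vx at 72 (size 2, align 2) → ends 74
tail pad 6 to reach multiple of 8
total 80 bytes, alignment 8
72 − 80 = -8

-8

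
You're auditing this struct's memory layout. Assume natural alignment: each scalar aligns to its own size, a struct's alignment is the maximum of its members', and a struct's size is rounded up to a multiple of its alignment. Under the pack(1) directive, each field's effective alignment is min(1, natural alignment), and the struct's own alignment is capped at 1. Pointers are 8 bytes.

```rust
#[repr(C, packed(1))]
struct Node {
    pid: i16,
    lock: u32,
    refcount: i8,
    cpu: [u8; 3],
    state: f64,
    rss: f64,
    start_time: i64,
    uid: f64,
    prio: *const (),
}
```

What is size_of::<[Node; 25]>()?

0..2  pid  (2B, 1-aligned)
2..6  lock  (4B, 1-aligned)
6..7  refcount  (1B, 1-aligned)
7..10  cpu  (3B, 1-aligned)
10..18  state  (8B, 1-aligned)
18..26  rss  (8B, 1-aligned)
26..34  start_time  (8B, 1-aligned)
34..42  uid  (8B, 1-aligned)
42..50  prio  (8B, 1-aligned)
sizeof = 50, alignof = 1
array of 25: 25 × 50 = 1250

1250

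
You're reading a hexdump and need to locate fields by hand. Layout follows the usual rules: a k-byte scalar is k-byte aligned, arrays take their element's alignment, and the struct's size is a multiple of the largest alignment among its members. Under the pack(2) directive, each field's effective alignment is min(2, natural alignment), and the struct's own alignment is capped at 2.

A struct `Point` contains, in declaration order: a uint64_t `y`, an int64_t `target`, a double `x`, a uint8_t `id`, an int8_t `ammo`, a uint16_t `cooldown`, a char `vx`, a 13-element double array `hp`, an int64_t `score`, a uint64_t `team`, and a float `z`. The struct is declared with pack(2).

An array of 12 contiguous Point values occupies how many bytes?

1848

0..8  y  (8B, 2-aligned)
8..16  target  (8B, 2-aligned)
16..24  x  (8B, 2-aligned)
24..25  id  (1B, 1-aligned)
25..26  ammo  (1B, 1-aligned)
26..28  cooldown  (2B, 2-aligned)
28..29  vx  (1B, 1-aligned)
29..30  -- padding (1B)
30..134  hp  (104B, 2-aligned)
134..142  score  (8B, 2-aligned)
142..150  team  (8B, 2-aligned)
150..154  z  (4B, 2-aligned)
sizeof = 154, alignof = 2
array of 12: 12 × 154 = 1848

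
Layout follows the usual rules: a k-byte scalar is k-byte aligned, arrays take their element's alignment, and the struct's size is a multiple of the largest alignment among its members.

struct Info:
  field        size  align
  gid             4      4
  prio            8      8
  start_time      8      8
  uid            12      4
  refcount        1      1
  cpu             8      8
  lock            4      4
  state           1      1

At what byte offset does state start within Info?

52

@0: gid [4B, align 4] → 4
+4 pad (align 8)
@8: prio [8B, align 8] → 16
@16: start_time [8B, align 8] → 24
@24: uid [12B, align 4] → 36
@36: refcount [1B, align 1] → 37
+3 pad (align 8)
@40: cpu [8B, align 8] → 48
@48: lock [4B, align 4] → 52
@52: state [1B, align 1] → 53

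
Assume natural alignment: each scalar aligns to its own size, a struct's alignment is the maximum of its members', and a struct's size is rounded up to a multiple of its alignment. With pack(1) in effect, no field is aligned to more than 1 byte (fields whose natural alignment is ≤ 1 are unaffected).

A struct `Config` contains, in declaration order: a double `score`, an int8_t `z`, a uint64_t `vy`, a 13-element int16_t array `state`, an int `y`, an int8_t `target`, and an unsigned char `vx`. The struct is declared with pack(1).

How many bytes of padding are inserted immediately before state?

0

@0: score [8B, align 1] → 8
@8: z [1B, align 1] → 9
@9: vy [8B, align 1] → 17
@17: state [26B, align 1] → 43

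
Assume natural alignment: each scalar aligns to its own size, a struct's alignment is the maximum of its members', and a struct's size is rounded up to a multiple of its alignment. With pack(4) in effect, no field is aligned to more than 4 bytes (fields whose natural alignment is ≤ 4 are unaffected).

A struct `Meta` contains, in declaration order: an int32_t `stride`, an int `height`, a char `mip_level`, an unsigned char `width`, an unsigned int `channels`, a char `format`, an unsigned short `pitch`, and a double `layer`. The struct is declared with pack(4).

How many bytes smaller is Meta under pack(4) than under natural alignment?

4

natural layout:
  @0: stride [4B, align 4] → 4
  @4: height [4B, align 4] → 8
  @8: mip_level [1B, align 1] → 9
  @9: width [1B, align 1] → 10
  +2 pad (align 4)
  @12: channels [4B, align 4] → 16
  @16: format [1B, align 1] → 17
  +1 pad (align 2)
  @18: pitch [2B, align 2] → 20
  +4 pad (align 8)
  @24: layer [8B, align 8] → 32
  size 32, align 8
packed(4) layout:
  @0: stride [4B, align 4] → 4
  @4: height [4B, align 4] → 8
  @8: mip_level [1B, align 1] → 9
  @9: width [1B, align 1] → 10
  +2 pad (align 4)
  @12: channels [4B, align 4] → 16
  @16: format [1B, align 1] → 17
  +1 pad (align 2)
  @18: pitch [2B, align 2] → 20
  @20: layer [8B, align 4] → 28
  size 28, align 4
32 − 28 = 4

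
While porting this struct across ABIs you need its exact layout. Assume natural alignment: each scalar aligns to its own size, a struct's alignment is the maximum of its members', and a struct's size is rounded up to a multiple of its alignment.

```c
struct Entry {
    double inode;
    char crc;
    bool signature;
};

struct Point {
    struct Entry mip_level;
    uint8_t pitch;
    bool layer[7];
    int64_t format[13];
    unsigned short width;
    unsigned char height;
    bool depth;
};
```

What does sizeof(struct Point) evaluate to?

136 bytes

Entry: inode at 0 (size 8, align 8) → ends 8; crc at 8 (size 1, align 1) → ends 9; signature at 9 (size 1, align 1) → ends 10; tail pad 6 to reach multiple of 8; total 16 bytes, alignment 8
mip_level at 0 (size 16, align 8) → ends 16
pitch at 16 (size 1, align 1) → ends 17
layer at 17 (size 7, align 1) → ends 24
format at 24 (size 104, align 8) → ends 128
width at 128 (size 2, align 2) → ends 130
height at 130 (size 1, align 1) → ends 131
depth at 131 (size 1, align 1) → ends 132
tail pad 4 to reach multiple of 8
total 136 bytes, alignment 8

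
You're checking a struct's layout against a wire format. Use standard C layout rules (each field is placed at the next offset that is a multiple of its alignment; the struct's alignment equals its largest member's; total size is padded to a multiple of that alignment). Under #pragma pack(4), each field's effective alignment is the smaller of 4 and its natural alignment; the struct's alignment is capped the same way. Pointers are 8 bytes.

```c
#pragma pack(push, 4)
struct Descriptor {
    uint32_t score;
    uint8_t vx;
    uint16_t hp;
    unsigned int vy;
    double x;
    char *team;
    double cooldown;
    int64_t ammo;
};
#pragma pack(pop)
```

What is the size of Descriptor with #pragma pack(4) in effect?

44

@0: score [4B, align 4] → 4
@4: vx [1B, align 1] → 5
+1 pad (align 2)
@6: hp [2B, align 2] → 8
@8: vy [4B, align 4] → 12
@12: x [8B, align 4] → 20
@20: team [8B, align 4] → 28
@28: cooldown [8B, align 4] → 36
@36: ammo [8B, align 4] → 44
size 44, align 4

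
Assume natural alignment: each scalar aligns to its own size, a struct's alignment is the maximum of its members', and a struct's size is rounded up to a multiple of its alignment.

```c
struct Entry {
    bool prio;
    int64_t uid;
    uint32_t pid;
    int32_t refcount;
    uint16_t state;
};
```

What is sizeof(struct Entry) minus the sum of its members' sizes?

13

prio at 0 (size 1, align 1) → ends 1
pad 7 to align 8 for uid
uid at 8 (size 8, align 8) → ends 16
pid at 16 (size 4, align 4) → ends 20
refcount at 20 (size 4, align 4) → ends 24
state at 24 (size 2, align 2) → ends 26
tail pad 6 to reach multiple of 8
total 32 bytes, alignment 8
data bytes 19, size 32 → padding 13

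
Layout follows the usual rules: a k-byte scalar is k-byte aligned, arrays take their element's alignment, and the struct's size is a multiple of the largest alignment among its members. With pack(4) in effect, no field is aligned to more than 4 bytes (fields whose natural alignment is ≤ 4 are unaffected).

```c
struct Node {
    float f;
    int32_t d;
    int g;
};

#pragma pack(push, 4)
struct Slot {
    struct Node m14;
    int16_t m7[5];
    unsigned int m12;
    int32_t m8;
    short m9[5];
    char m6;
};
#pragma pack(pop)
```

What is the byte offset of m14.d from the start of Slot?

4

Node: @0: f [4B, align 4] → 4; @4: d [4B, align 4] → 8; @8: g [4B, align 4] → 12; size 12, align 4
@0: m14 [12B, align 4] → 12
within Node: d at 4
0 + 4 = 4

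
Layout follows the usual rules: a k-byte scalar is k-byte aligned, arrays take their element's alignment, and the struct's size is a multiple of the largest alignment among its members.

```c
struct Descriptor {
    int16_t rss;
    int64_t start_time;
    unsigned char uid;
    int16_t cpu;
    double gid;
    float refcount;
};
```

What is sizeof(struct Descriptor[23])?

0..2  rss  (2B, 2-aligned)
2..8  -- padding (6B)
8..16  start_time  (8B, 8-aligned)
16..17  uid  (1B, 1-aligned)
17..18  -- padding (1B)
18..20  cpu  (2B, 2-aligned)
20..24  -- padding (4B)
24..32  gid  (8B, 8-aligned)
32..36  refcount  (4B, 4-aligned)
36..40  -- tail padding (4B)
sizeof = 40, alignof = 8
array of 23: 23 × 40 = 920

920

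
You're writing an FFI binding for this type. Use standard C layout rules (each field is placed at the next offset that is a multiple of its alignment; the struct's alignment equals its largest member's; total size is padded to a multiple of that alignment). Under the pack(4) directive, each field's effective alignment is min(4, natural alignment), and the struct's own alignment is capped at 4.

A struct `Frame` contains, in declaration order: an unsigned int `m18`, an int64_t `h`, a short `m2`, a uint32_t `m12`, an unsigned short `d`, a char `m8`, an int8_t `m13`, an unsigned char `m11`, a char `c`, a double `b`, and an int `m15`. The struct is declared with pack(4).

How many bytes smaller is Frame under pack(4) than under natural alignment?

8

natural layout:
  0..4  m18  (4B, 4-aligned)
  4..8  -- padding (4B)
  8..16  h  (8B, 8-aligned)
  16..18  m2  (2B, 2-aligned)
  18..20  -- padding (2B)
  20..24  m12  (4B, 4-aligned)
  24..26  d  (2B, 2-aligned)
  26..27  m8  (1B, 1-aligned)
  27..28  m13  (1B, 1-aligned)
  28..29  m11  (1B, 1-aligned)
  29..30  c  (1B, 1-aligned)
  30..32  -- padding (2B)
  32..40  b  (8B, 8-aligned)
  40..44  m15  (4B, 4-aligned)
  44..48  -- tail padding (4B)
  sizeof = 48, alignof = 8
packed(4) layout:
  0..4  m18  (4B, 4-aligned)
  4..12  h  (8B, 4-aligned)
  12..14  m2  (2B, 2-aligned)
  14..16  -- padding (2B)
  16..20  m12  (4B, 4-aligned)
  20..22  d  (2B, 2-aligned)
  22..23  m8  (1B, 1-aligned)
  23..24  m13  (1B, 1-aligned)
  24..25  m11  (1B, 1-aligned)
  25..26  c  (1B, 1-aligned)
  26..28  -- padding (2B)
  28..36  b  (8B, 4-aligned)
  36..40  m15  (4B, 4-aligned)
  sizeof = 40, alignof = 4
48 − 40 = 8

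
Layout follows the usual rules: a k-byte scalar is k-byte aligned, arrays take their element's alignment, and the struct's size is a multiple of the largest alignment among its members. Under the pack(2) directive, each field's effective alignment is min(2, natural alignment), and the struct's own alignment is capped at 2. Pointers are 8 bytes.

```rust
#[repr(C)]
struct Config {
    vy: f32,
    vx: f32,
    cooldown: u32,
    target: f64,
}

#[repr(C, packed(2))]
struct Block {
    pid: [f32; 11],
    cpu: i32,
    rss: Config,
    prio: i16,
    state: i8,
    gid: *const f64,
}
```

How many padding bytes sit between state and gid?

Config: vy at 0 (size 4, align 4) → ends 4; vx at 4 (size 4, align 4) → ends 8; cooldown at 8 (size 4, align 4) → ends 12; pad 4 to align 8 for target; target at 16 (size 8, align 8) → ends 24; total 24 bytes, alignment 8
pid at 0 (size 44, align 2) → ends 44
cpu at 44 (size 4, align 2) → ends 48
rss at 48 (size 24, align 2) → ends 72
prio at 72 (size 2, align 2) → ends 74
state at 74 (size 1, align 1) → ends 75
pad 1 to align 2 for gid
gid at 76 (size 8, align 2) → ends 84

1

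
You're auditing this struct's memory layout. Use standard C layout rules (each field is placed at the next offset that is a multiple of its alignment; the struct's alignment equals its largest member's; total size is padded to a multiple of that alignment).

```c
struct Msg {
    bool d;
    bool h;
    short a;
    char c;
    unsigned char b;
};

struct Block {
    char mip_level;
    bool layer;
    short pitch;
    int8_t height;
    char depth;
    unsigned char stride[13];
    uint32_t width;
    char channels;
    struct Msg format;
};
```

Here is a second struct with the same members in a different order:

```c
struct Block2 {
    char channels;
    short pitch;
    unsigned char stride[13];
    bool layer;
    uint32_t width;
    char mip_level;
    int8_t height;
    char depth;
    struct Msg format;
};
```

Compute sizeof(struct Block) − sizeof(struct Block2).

Msg: d at 0 (size 1, align 1) → ends 1; h at 1 (size 1, align 1) → ends 2; a at 2 (size 2, align 2) → ends 4; c at 4 (size 1, align 1) → ends 5; b at 5 (size 1, align 1) → ends 6; total 6 bytes, alignment 2
mip_level at 0 (size 1, align 1) → ends 1
layer at 1 (size 1, align 1) → ends 2
pitch at 2 (size 2, align 2) → ends 4
height at 4 (size 1, align 1) → ends 5
depth at 5 (size 1, align 1) → ends 6
stride at 6 (size 13, align 1) → ends 19
pad 1 to align 4 for width
width at 20 (size 4, align 4) → ends 24
channels at 24 (size 1, align 1) → ends 25
pad 1 to align 2 for format
format at 26 (size 6, align 2) → ends 32
total 32 bytes, alignment 4
— Block2 —
channels at 0 (size 1, align 1) → ends 1
pad 1 to align 2 for pitch
pitch at 2 (size 2, align 2) → ends 4
stride at 4 (size 13, align 1) → ends 17
layer at 17 (size 1, align 1) → ends 18
pad 2 to align 4 for width
width at 20 (size 4, align 4) → ends 24
mip_level at 24 (size 1, align 1) → ends 25
height at 25 (size 1, align 1) → ends 26
depth at 26 (size 1, align 1) → ends 27
pad 1 to align 2 for format
format at 28 (size 6, align 2) → ends 34
tail pad 2 to reach multiple of 4
total 36 bytes, alignment 4
32 − 36 = -4

-4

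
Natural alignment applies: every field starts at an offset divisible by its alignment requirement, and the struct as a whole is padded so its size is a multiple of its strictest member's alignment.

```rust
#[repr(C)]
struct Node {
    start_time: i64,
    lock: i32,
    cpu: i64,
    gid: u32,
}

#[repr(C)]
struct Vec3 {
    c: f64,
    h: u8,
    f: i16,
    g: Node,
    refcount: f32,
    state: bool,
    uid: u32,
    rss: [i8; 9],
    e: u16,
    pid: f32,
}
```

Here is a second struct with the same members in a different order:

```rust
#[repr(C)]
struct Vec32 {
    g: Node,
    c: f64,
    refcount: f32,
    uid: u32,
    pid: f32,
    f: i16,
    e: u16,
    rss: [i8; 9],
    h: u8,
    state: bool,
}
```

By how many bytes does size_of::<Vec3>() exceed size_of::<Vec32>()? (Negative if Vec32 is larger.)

8

Node: 0..8  start_time  (8B, 8-aligned); 8..12  lock  (4B, 4-aligned); 12..16  -- padding (4B); 16..24  cpu  (8B, 8-aligned); 24..28  gid  (4B, 4-aligned); 28..32  -- tail padding (4B); sizeof = 32, alignof = 8
0..8  c  (8B, 8-aligned)
8..9  h  (1B, 1-aligned)
9..10  -- padding (1B)
10..12  f  (2B, 2-aligned)
12..16  -- padding (4B)
16..48  g  (32B, 8-aligned)
48..52  refcount  (4B, 4-aligned)
52..53  state  (1B, 1-aligned)
53..56  -- padding (3B)
56..60  uid  (4B, 4-aligned)
60..69  rss  (9B, 1-aligned)
69..70  -- padding (1B)
70..72  e  (2B, 2-aligned)
72..76  pid  (4B, 4-aligned)
76..80  -- tail padding (4B)
sizeof = 80, alignof = 8
— Vec32 —
0..32  g  (32B, 8-aligned)
32..40  c  (8B, 8-aligned)
40..44  refcount  (4B, 4-aligned)
44..48  uid  (4B, 4-aligned)
48..52  pid  (4B, 4-aligned)
52..54  f  (2B, 2-aligned)
54..56  e  (2B, 2-aligned)
56..65  rss  (9B, 1-aligned)
65..66  h  (1B, 1-aligned)
66..67  state  (1B, 1-aligned)
67..72  -- tail padding (5B)
sizeof = 72, alignof = 8
80 − 72 = 8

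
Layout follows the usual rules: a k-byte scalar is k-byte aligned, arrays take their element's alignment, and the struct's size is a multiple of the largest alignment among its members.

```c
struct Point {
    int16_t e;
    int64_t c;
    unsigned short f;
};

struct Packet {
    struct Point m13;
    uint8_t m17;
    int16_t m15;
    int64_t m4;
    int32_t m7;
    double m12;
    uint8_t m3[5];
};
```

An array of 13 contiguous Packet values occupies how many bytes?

Point: e at 0 (size 2, align 2) → ends 2; pad 6 to align 8 for c; c at 8 (size 8, align 8) → ends 16; f at 16 (size 2, align 2) → ends 18; tail pad 6 to reach multiple of 8; total 24 bytes, alignment 8
m13 at 0 (size 24, align 8) → ends 24
m17 at 24 (size 1, align 1) → ends 25
pad 1 to align 2 for m15
m15 at 26 (size 2, align 2) → ends 28
pad 4 to align 8 for m4
m4 at 32 (size 8, align 8) → ends 40
m7 at 40 (size 4, align 4) → ends 44
pad 4 to align 8 for m12
m12 at 48 (size 8, align 8) → ends 56
m3 at 56 (size 5, align 1) → ends 61
tail pad 3 to reach multiple of 8
total 64 bytes, alignment 8
array of 13: 13 × 64 = 832

832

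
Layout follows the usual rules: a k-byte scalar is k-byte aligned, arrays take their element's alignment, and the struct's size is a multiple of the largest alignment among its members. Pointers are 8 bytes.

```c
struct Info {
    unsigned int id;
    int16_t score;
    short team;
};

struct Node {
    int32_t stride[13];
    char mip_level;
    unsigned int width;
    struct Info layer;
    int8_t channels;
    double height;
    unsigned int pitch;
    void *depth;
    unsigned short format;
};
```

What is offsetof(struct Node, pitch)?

80

Info: id at 0 (size 4, align 4) → ends 4; score at 4 (size 2, align 2) → ends 6; team at 6 (size 2, align 2) → ends 8; total 8 bytes, alignment 4
stride at 0 (size 52, align 4) → ends 52
mip_level at 52 (size 1, align 1) → ends 53
pad 3 to align 4 for width
width at 56 (size 4, align 4) → ends 60
layer at 60 (size 8, align 4) → ends 68
channels at 68 (size 1, align 1) → ends 69
pad 3 to align 8 for height
height at 72 (size 8, align 8) → ends 80
pitch at 80 (size 4, align 4) → ends 84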